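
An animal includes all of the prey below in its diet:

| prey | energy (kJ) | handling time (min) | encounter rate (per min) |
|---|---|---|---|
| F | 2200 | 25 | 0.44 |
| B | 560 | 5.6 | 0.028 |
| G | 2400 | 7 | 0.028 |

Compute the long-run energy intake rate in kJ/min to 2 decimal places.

R = (0.44×2200 + 0.028×560 + 0.028×2400) / (1 + 0.44×25 + 0.028×5.6 + 0.028×7) = 1051/12.35 = 85.07 kJ/min.

85.07 kJ/min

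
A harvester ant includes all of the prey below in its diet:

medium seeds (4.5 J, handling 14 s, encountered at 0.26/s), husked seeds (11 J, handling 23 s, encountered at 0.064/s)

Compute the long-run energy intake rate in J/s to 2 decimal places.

0.31 J/s

R = Σλ_iE_i / (1 + Σλ_ih_i)
Numerator: 0.26×4.5 + 0.064×11 = 1.874
Denominator: 1 + 0.26×14 + 0.064×23 = 6.112
R = 1.874/6.112 = 0.3066 J/s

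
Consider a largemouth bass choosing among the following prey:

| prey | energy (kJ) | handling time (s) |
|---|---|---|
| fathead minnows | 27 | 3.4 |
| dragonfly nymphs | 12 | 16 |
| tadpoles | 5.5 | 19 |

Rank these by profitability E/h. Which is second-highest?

dragonfly nymphs

In descending order of E/h:
fathead minnows: 27/3.4 = 7.94 kJ/s
dragonfly nymphs: 12/16 = 0.75 kJ/s
tadpoles: 5.5/19 = 0.289 kJ/s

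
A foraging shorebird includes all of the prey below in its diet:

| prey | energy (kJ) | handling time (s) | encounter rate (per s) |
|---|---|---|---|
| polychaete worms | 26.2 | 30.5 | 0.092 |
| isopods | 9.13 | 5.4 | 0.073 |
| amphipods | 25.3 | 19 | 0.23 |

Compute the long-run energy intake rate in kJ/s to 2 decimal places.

1.04 kJ/s

R = (0.092×26.2 + 0.073×9.13 + 0.23×25.3) / (1 + 0.092×30.5 + 0.073×5.4 + 0.23×19) = 8.896/8.57 = 1.038 kJ/s.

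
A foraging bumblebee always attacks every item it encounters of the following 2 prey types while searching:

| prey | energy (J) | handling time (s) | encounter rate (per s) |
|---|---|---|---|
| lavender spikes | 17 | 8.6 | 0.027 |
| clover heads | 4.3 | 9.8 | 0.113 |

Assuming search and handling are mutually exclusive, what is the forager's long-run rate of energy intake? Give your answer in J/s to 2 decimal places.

R = (0.027×17 + 0.113×4.3) / (1 + 0.027×8.6 + 0.113×9.8) = 0.9449/2.34 = 0.4039 J/s.

0.40 J/s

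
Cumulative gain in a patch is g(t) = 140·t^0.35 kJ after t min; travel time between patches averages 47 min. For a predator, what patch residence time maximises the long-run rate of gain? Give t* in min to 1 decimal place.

Maximise g(t)/(T+t): set derivative to zero → g'(t)(T+t) = g(t).
g'(t) = 0.35·140·t^-0.65. Setting 0.35·140·t^-0.65 = 140·t^0.35/(47+t) gives 0.35(47+t) = t, so 0.65·t = 0.35×47.
t* = 0.35×47/0.65 = 25.31 min.

25.3 min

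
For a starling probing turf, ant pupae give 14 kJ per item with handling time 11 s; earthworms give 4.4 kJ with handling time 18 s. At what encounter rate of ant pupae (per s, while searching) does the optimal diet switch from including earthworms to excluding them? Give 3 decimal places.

0.022 per s

The zero-one rule: include earthworms iff E₂/h₂ > λE₁/(1+λh₁). Equality gives the switch point.
λE₁h₂ = E₂ + λE₂h₁ ⇒ λ = E₂/(E₁h₂ − E₂h₁) = 4.4/(252 − 48.4) = 0.02161 per s.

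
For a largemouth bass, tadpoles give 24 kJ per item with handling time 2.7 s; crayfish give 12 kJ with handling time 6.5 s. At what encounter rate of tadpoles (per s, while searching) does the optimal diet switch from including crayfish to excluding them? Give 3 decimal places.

Drop crayfish once their profitability E₂/h₂ falls below the rate achievable on tadpoles alone: E₂/h₂ = λE₁/(1 + λh₁).
Solve for λ: λE₁h₂ = E₂(1 + λh₁) → λ(E₁h₂ − E₂h₁) = E₂ → λ = E₂/(E₁h₂ − E₂h₁).
λ = 12/(24×6.5 − 12×2.7) = 12/123.6 = 0.09709 per s.

0.097 per s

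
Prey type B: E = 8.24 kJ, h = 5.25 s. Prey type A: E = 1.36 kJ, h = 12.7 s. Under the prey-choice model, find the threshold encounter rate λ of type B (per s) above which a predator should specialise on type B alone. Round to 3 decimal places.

0.014 per s

Drop type A once their profitability E₂/h₂ falls below the rate achievable on type B alone: E₂/h₂ = λE₁/(1 + λh₁).
Solve for λ: λE₁h₂ = E₂(1 + λh₁) → λ(E₁h₂ − E₂h₁) = E₂ → λ = E₂/(E₁h₂ − E₂h₁).
λ = 1.36/(8.24×12.7 − 1.36×5.25) = 1.36/97.51 = 0.01395 per s.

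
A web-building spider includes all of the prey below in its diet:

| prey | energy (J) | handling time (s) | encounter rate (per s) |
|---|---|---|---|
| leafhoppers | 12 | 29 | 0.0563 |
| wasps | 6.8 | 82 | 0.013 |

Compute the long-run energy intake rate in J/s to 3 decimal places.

0.207 J/s

Energy encountered per unit search time: 0.0563×12 + 0.013×6.8 = 0.764 J/s.
Handling time per unit search time: 0.0563×29 + 0.013×82 = 2.699.
Rate = 0.764/(1 + 2.699) = 0.2066 J/s.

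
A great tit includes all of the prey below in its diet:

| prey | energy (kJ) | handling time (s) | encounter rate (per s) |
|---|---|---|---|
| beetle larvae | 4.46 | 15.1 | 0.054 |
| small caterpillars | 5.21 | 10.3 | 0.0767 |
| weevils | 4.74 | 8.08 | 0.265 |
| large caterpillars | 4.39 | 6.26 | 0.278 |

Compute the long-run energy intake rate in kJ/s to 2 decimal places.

R = Σλ_iE_i / (1 + Σλ_ih_i)
Numerator: 0.054×4.46 + 0.0767×5.21 + 0.265×4.74 + 0.278×4.39 = 3.117
Denominator: 1 + 0.054×15.1 + 0.0767×10.3 + 0.265×8.08 + 0.278×6.26 = 6.487
R = 3.117/6.487 = 0.4805 kJ/s

0.48 kJ/s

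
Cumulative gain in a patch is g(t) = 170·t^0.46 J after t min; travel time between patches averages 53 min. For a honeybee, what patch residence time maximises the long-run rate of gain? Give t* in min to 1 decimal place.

45.1 min

By the marginal value theorem, leave when the instantaneous gain rate g'(t) equals the habitat-wide average g(t)/(T + t).
g'(t) = 0.46·170·t^-0.54. Setting 0.46·170·t^-0.54 = 170·t^0.46/(53+t) gives 0.46(53+t) = t, so 0.54·t = 0.46×53.
t* = 0.46×53/0.54 = 45.15 min.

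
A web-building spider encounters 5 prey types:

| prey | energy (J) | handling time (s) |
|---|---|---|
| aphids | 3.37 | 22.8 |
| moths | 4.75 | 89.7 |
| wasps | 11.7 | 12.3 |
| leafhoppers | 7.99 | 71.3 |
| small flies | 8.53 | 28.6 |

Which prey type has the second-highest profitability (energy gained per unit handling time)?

In descending order of E/h:
wasps: 11.7/12.3 = 0.951 J/s
small flies: 8.53/28.6 = 0.298 J/s
aphids: 3.37/22.8 = 0.148 J/s
leafhoppers: 7.99/71.3 = 0.112 J/s
moths: 4.75/89.7 = 0.053 J/s

small flies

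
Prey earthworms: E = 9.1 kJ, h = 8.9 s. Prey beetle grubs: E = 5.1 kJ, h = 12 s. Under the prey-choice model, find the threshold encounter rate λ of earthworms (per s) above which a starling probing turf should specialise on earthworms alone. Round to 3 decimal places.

At the threshold, the rate on earthworms alone equals the profitability of beetle grubs: λ·9.1/(1 + λ·8.9) = 5.1/12 = 0.425.
Rearranging, λ(9.1 − 0.425×8.9) = 0.425, so λ = 0.425/5.317 = 0.07992 per s.

0.080 per s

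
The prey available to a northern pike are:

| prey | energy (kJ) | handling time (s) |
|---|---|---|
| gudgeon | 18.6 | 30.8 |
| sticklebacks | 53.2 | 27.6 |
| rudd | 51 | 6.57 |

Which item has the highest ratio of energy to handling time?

Profitability E/h (kJ/s): gudgeon = 18.6/30.8 = 0.604, sticklebacks = 53.2/27.6 = 1.93, rudd = 51/6.57 = 7.76.
Ranked: rudd > sticklebacks > gudgeon.

rudd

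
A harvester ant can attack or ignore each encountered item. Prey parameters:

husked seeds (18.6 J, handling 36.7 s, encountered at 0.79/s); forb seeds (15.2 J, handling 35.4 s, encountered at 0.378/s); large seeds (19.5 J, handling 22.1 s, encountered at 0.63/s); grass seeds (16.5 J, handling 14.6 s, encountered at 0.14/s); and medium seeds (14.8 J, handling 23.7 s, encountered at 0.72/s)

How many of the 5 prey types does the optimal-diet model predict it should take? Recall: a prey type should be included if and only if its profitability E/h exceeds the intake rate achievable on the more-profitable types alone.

2

E/h in descending order: grass seeds 1.13, large seeds 0.882, medium seeds 0.624, husked seeds 0.507, forb seeds 0.429 J/s. The optimal diet is the largest prefix of this list for which every included type satisfies E_i/h_i > R on the types above it.
Rate on top 1: 0.7589. large seeds: 0.882 > 0.7589 → include.
Rate on top 2: 0.8602. medium seeds: 0.624 < 0.8602 → exclude; stop.
Optimal diet: grass seeds, large seeds — 2 of 5 types.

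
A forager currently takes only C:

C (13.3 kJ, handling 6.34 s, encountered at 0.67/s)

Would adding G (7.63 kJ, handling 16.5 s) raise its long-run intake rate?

No

On C alone, R = ΣλE/(1+Σλh) = 8.911/5.248 = 1.698 kJ/s.
Profitability of G: 7.63/16.5 = 0.4624 kJ/s.
Since 0.4624 < R, time spent handling G is better spent searching.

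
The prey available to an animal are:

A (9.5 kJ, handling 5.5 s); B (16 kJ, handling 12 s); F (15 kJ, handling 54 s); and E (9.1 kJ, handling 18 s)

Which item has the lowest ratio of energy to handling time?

F

In descending order of E/h:
A: 9.5/5.5 = 1.73 kJ/s
B: 16/12 = 1.33 kJ/s
E: 9.1/18 = 0.506 kJ/s
F: 15/54 = 0.278 kJ/s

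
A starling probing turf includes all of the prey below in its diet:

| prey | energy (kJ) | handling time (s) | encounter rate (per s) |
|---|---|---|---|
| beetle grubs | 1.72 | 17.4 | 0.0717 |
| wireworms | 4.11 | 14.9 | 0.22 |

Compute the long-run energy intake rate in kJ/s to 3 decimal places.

0.186 kJ/s

R = (0.0717×1.72 + 0.22×4.11) / (1 + 0.0717×17.4 + 0.22×14.9) = 1.028/5.526 = 0.186 kJ/s.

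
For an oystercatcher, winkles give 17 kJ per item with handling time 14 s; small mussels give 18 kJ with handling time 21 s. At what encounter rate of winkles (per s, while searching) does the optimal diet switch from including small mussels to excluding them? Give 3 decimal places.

The zero-one rule: include small mussels iff E₂/h₂ > λE₁/(1+λh₁). Equality gives the switch point.
λE₁h₂ = E₂ + λE₂h₁ ⇒ λ = E₂/(E₁h₂ − E₂h₁) = 18/(357 − 252) = 0.1714 per s.

0.171 per s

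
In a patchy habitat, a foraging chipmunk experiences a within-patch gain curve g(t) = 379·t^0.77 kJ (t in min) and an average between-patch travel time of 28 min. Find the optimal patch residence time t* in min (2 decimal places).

93.74 min

Maximise g(t)/(T+t): set derivative to zero → g'(t)(T+t) = g(t).
g'(t) = 0.77·379·t^-0.23. Setting 0.77·379·t^-0.23 = 379·t^0.77/(28+t) gives 0.77(28+t) = t, so 0.23·t = 0.77×28.
t* = 0.77×28/0.23 = 93.74 min.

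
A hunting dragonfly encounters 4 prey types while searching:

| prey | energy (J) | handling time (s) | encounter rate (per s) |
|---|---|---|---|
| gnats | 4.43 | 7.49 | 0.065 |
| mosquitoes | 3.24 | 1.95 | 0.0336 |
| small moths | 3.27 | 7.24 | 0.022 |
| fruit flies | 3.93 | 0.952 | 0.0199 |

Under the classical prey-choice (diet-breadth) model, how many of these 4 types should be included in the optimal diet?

E/h in descending order: fruit flies 4.13, mosquitoes 1.66, gnats 0.591, small moths 0.452 J/s. The optimal diet is the largest prefix of this list for which every included type satisfies E_i/h_i > R on the types above it.
Rate on top 1: 0.07675. mosquitoes: 1.66 > 0.07675 → include.
Rate on top 2: 0.1725. gnats: 0.591 > 0.1725 → include.
Rate on top 3: 0.3023. small moths: 0.452 > 0.3023 → include.
Optimal diet: fruit flies, mosquitoes, gnats, small moths — 4 of 4 types.

4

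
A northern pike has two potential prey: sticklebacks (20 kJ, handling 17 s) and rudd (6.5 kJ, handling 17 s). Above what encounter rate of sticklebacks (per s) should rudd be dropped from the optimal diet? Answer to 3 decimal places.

0.028 per s

At the threshold, the rate on sticklebacks alone equals the profitability of rudd: λ·20/(1 + λ·17) = 6.5/17 = 0.3824.
Rearranging, λ(20 − 0.3824×17) = 0.3824, so λ = 0.3824/13.5 = 0.02832 per s.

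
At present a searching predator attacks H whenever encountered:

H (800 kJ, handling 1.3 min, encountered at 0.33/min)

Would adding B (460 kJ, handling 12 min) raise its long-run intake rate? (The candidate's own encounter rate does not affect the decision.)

No

Current rate: (0.33×800)/(1 + 0.33×1.3) = 184.7 kJ/min.
Profitability of B: 460/12 = 38.33 kJ/min.
38.33 < 184.7, so adding B would lower the average — exclude it.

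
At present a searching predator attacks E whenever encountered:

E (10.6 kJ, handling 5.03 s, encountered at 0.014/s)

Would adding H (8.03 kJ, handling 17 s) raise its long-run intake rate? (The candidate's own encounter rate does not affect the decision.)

On E alone, R = ΣλE/(1+Σλh) = 0.1484/1.07 = 0.1386 kJ/s.
H: E/h = 8.03/17 = 0.4724 kJ/s.
0.4724 > 0.1386, so adding H raises the average — include it.

Yes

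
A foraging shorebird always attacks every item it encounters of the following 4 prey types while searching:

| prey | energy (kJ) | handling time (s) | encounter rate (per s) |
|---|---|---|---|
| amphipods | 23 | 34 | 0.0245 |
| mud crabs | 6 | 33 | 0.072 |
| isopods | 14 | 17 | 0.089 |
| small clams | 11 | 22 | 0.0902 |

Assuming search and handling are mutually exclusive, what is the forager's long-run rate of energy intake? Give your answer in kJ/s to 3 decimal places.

R = Σλ_iE_i / (1 + Σλ_ih_i)
Numerator: 0.0245×23 + 0.072×6 + 0.089×14 + 0.0902×11 = 3.234
Denominator: 1 + 0.0245×34 + 0.072×33 + 0.089×17 + 0.0902×22 = 7.706
R = 3.234/7.706 = 0.4196 kJ/s

0.420 kJ/s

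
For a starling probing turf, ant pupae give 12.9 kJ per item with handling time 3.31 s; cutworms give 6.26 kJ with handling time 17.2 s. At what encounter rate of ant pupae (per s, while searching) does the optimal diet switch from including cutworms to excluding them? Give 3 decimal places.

The zero-one rule: include cutworms iff E₂/h₂ > λE₁/(1+λh₁). Equality gives the switch point.
λE₁h₂ = E₂ + λE₂h₁ ⇒ λ = E₂/(E₁h₂ − E₂h₁) = 6.26/(221.9 − 20.72) = 0.03112 per s.

0.031 per s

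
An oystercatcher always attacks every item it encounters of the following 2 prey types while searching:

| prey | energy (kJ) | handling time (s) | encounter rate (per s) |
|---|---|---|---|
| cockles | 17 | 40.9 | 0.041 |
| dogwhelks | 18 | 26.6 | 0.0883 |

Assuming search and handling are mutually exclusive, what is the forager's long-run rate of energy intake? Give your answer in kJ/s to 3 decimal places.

R = Σλ_iE_i / (1 + Σλ_ih_i)
Numerator: 0.041×17 + 0.0883×18 = 2.286
Denominator: 1 + 0.041×40.9 + 0.0883×26.6 = 5.026
R = 2.286/5.026 = 0.4549 kJ/s

0.455 kJ/s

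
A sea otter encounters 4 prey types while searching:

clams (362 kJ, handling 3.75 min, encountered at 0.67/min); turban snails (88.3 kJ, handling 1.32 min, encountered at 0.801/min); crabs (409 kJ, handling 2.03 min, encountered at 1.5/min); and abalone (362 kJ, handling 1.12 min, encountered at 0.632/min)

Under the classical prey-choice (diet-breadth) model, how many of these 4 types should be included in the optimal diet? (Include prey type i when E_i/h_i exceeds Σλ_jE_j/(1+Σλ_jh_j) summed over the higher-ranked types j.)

2

Rank by E/h (kJ/min): abalone 323, crabs 201, clams 96.5, turban snails 66.9. Include each in turn until the next type's E/h falls below the running intake rate.
Rate on top 1: 134. crabs: 201 > 134 → include.
Rate on top 2: 177.2. clams: 96.5 < 177.2 → exclude; stop.
Optimal diet: abalone, crabs — 2 of 4 types.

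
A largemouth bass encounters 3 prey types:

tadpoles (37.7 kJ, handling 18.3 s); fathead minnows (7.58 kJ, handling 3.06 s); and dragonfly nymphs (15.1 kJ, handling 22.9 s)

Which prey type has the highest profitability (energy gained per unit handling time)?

Profitability E/h (kJ/s): tadpoles = 37.7/18.3 = 2.06, fathead minnows = 7.58/3.06 = 2.48, dragonfly nymphs = 15.1/22.9 = 0.659.
Ranked: fathead minnows > tadpoles > dragonfly nymphs.

fathead minnows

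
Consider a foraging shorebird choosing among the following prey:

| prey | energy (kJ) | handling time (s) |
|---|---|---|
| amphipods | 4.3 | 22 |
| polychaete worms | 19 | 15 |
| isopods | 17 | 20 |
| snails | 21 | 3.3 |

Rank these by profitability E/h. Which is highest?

Profitability E/h (kJ/s): amphipods = 4.3/22 = 0.195, polychaete worms = 19/15 = 1.27, isopods = 17/20 = 0.85, snails = 21/3.3 = 6.36.
Ranked: snails > polychaete worms > isopods > amphipods.

snails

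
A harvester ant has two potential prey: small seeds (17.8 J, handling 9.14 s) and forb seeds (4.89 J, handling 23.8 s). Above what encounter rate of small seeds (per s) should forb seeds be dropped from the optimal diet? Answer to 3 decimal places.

At the threshold, the rate on small seeds alone equals the profitability of forb seeds: λ·17.8/(1 + λ·9.14) = 4.89/23.8 = 0.2055.
Rearranging, λ(17.8 − 0.2055×9.14) = 0.2055, so λ = 0.2055/15.92 = 0.0129 per s.

0.013 per s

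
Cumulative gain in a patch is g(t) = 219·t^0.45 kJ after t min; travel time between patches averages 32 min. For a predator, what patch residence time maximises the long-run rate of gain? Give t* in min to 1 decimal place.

26.2 min

By the marginal value theorem, leave when the instantaneous gain rate g'(t) equals the habitat-wide average g(t)/(T + t).
g'(t) = 0.45·219·t^-0.55. Setting 0.45·219·t^-0.55 = 219·t^0.45/(32+t) gives 0.45(32+t) = t, so 0.55·t = 0.45×32.
t* = 0.45×32/0.55 = 26.18 min.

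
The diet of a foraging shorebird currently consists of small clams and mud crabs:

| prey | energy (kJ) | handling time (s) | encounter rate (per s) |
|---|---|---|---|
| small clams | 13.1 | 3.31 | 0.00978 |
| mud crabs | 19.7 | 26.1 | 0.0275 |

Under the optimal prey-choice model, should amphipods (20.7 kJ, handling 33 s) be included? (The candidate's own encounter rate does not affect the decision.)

Current rate: (0.00978×13.1 + 0.0275×19.7)/(1 + 0.00978×3.31 + 0.0275×26.1) = 0.3828 kJ/s.
Profitability of amphipods: 20.7/33 = 0.6273 kJ/s.
Since 0.6273 > R, including amphipods increases the long-run rate.

Yes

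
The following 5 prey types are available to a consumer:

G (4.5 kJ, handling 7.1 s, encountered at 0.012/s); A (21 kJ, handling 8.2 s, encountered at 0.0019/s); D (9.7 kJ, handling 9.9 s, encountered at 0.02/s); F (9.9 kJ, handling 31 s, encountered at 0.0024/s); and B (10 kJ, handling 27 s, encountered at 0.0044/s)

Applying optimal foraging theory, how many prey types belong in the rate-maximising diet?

Rank by E/h (kJ/s): A 2.56, D 0.98, G 0.634, B 0.37, F 0.319. Include each in turn until the next type's E/h falls below the running intake rate.
Rate on top 1: 0.03929. D: 0.98 > 0.03929 → include.
Rate on top 2: 0.1927. G: 0.634 > 0.1927 → include.
Rate on top 3: 0.2217. B: 0.37 > 0.2217 → include.
Rate on top 4: 0.2341. F: 0.319 > 0.2341 → include.
Optimal diet: A, D, G, B, F — 5 of 5 types.

5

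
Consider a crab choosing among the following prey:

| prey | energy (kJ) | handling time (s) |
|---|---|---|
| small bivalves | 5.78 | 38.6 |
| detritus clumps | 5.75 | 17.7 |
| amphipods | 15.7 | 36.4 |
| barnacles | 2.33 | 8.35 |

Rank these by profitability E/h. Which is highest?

amphipods

In descending order of E/h:
amphipods: 15.7/36.4 = 0.431 kJ/s
detritus clumps: 5.75/17.7 = 0.325 kJ/s
barnacles: 2.33/8.35 = 0.279 kJ/s
small bivalves: 5.78/38.6 = 0.15 kJ/s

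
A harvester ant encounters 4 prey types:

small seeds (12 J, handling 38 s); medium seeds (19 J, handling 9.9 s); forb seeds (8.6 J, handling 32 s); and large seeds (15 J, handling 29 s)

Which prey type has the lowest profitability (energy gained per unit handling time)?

forb seeds

Profitability E/h (J/s): small seeds = 12/38 = 0.316, medium seeds = 19/9.9 = 1.92, forb seeds = 8.6/32 = 0.269, large seeds = 15/29 = 0.517.
Ranked: medium seeds > large seeds > small seeds > forb seeds.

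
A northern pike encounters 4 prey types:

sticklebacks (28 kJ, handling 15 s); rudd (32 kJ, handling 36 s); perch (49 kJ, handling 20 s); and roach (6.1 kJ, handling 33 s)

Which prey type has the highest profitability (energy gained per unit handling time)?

perch

Profitability E/h (kJ/s): sticklebacks = 28/15 = 1.87, rudd = 32/36 = 0.889, perch = 49/20 = 2.45, roach = 6.1/33 = 0.185.
Ranked: perch > sticklebacks > rudd > roach.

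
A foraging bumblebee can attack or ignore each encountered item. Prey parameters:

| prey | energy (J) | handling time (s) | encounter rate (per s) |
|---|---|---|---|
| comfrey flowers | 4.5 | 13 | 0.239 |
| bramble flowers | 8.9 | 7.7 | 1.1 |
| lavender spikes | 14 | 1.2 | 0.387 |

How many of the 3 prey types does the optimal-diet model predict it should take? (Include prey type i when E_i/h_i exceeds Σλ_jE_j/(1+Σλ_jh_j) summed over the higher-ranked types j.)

Rank by E/h (J/s): lavender spikes 11.7, bramble flowers 1.16, comfrey flowers 0.346. Include each in turn until the next type's E/h falls below the running intake rate.
Rate on top 1: 3.7. bramble flowers: 1.16 < 3.7 → exclude; stop.
Optimal diet: lavender spikes — 1 of 3 types.

1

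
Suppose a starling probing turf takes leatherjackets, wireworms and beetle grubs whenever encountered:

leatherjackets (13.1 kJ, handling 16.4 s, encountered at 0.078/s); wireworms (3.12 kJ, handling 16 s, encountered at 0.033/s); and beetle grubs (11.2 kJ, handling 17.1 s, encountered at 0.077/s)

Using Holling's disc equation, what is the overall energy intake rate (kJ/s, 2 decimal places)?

0.48 kJ/s

Energy encountered per unit search time: 0.078×13.1 + 0.033×3.12 + 0.077×11.2 = 1.987 kJ/s.
Handling time per unit search time: 0.078×16.4 + 0.033×16 + 0.077×17.1 = 3.124.
Rate = 1.987/(1 + 3.124) = 0.4819 kJ/s.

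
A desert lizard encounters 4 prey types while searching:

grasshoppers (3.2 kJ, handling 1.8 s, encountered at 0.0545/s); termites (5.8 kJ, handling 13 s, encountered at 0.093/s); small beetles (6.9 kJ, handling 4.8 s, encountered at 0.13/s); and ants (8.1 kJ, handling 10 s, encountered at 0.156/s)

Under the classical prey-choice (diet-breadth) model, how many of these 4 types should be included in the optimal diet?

3

Profitabilities (E/h, kJ/s): grasshoppers 1.78, small beetles 1.44, ants 0.81, termites 0.446. Add prey in this order while the next type's profitability exceeds the intake rate on those already taken.
Rate on top 1: 0.1588. small beetles: 1.44 > 0.1588 → include.
Rate on top 2: 0.6221. ants: 0.81 > 0.6221 → include.
Rate on top 3: 0.7114. termites: 0.446 < 0.7114 → exclude; stop.
Optimal diet: grasshoppers, small beetles, ants — 3 of 4 types.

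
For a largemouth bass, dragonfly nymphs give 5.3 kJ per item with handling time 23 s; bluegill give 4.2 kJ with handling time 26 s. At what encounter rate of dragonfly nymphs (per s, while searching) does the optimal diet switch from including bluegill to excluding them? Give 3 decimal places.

At the threshold, the rate on dragonfly nymphs alone equals the profitability of bluegill: λ·5.3/(1 + λ·23) = 4.2/26 = 0.1615.
Rearranging, λ(5.3 − 0.1615×23) = 0.1615, so λ = 0.1615/1.585 = 0.1019 per s.

0.102 per s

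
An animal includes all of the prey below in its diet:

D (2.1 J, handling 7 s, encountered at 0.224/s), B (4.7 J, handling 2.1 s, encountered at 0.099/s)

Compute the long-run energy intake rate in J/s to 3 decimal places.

0.337 J/s

Energy encountered per unit search time: 0.224×2.1 + 0.099×4.7 = 0.9357 J/s.
Handling time per unit search time: 0.224×7 + 0.099×2.1 = 1.776.
Rate = 0.9357/(1 + 1.776) = 0.3371 J/s.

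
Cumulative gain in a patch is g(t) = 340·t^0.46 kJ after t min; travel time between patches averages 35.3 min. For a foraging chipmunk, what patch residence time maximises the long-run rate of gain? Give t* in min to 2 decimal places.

Maximise g(t)/(T+t): set derivative to zero → g'(t)(T+t) = g(t).
g'(t) = 0.46·340·t^-0.54. Setting 0.46·340·t^-0.54 = 340·t^0.46/(35.3+t) gives 0.46(35.3+t) = t, so 0.54·t = 0.46×35.3.
t* = 0.46×35.3/0.54 = 30.07 min.

30.07 min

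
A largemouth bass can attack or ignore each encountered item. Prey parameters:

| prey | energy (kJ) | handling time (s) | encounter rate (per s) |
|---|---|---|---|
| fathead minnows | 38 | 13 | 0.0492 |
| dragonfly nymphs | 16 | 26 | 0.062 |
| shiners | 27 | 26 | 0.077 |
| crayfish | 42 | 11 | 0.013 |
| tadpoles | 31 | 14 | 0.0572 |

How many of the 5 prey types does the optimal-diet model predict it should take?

Profitabilities (E/h, kJ/s): crayfish 3.82, fathead minnows 2.92, tadpoles 2.21, shiners 1.04, dragonfly nymphs 0.615. Add prey in this order while the next type's profitability exceeds the intake rate on those already taken.
Rate on top 1: 0.4777. fathead minnows: 2.92 > 0.4777 → include.
Rate on top 2: 1.355. tadpoles: 2.21 > 1.355 → include.
Rate on top 3: 1.621. shiners: 1.04 < 1.621 → exclude; stop.
Optimal diet: crayfish, fathead minnows, tadpoles — 3 of 5 types.

3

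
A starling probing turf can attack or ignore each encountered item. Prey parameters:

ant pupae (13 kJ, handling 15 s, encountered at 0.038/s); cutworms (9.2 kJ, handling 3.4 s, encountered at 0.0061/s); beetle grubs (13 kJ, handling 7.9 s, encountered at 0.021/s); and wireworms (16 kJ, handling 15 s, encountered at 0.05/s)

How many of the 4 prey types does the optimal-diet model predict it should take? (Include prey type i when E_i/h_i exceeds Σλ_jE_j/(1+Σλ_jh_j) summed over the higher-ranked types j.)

4

E/h in descending order: cutworms 2.71, beetle grubs 1.65, wireworms 1.07, ant pupae 0.867 kJ/s. The optimal diet is the largest prefix of this list for which every included type satisfies E_i/h_i > R on the types above it.
Rate on top 1: 0.05498. beetle grubs: 1.65 > 0.05498 → include.
Rate on top 2: 0.2774. wireworms: 1.07 > 0.2774 → include.
Rate on top 3: 0.583. ant pupae: 0.867 > 0.583 → include.
Optimal diet: cutworms, beetle grubs, wireworms, ant pupae — 4 of 4 types.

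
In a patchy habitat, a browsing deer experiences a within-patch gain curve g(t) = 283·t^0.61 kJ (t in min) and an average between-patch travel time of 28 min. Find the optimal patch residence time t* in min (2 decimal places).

43.79 min

By the marginal value theorem, leave when the instantaneous gain rate g'(t) equals the habitat-wide average g(t)/(T + t).
g'(t) = 0.61·283·t^-0.39. Setting 0.61·283·t^-0.39 = 283·t^0.61/(28+t) gives 0.61(28+t) = t, so 0.39·t = 0.61×28.
t* = 0.61×28/0.39 = 43.79 min.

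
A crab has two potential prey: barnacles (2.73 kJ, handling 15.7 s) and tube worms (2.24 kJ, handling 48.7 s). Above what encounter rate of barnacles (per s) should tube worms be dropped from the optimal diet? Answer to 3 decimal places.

0.023 per s

At the threshold, the rate on barnacles alone equals the profitability of tube worms: λ·2.73/(1 + λ·15.7) = 2.24/48.7 = 0.046.
Rearranging, λ(2.73 − 0.046×15.7) = 0.046, so λ = 0.046/2.008 = 0.02291 per s.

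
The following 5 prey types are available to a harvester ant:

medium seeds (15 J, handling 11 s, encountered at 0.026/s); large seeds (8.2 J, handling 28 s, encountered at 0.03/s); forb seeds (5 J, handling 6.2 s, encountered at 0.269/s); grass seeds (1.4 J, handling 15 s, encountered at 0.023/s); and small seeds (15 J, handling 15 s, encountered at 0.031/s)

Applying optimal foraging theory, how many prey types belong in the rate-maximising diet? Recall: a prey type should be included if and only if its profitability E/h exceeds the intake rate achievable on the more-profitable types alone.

3

Profitabilities (E/h, J/s): medium seeds 1.36, small seeds 1, forb seeds 0.806, large seeds 0.293, grass seeds 0.0933. Add prey in this order while the next type's profitability exceeds the intake rate on those already taken.
Rate on top 1: 0.3033. small seeds: 1 > 0.3033 → include.
Rate on top 2: 0.4883. forb seeds: 0.806 > 0.4883 → include.
Rate on top 3: 0.6435. large seeds: 0.293 < 0.6435 → exclude; stop.
Optimal diet: medium seeds, small seeds, forb seeds — 3 of 5 types.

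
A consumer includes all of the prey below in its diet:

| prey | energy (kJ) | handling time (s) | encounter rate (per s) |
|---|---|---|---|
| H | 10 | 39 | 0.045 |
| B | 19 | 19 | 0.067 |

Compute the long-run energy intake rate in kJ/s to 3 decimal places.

0.428 kJ/s

R = (0.045×10 + 0.067×19) / (1 + 0.045×39 + 0.067×19) = 1.723/4.028 = 0.4278 kJ/s.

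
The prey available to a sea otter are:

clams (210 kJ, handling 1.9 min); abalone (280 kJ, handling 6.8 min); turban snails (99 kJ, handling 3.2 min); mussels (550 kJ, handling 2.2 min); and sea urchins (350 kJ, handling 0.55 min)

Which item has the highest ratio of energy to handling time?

sea urchins

In descending order of E/h:
sea urchins: 350/0.55 = 636 kJ/min
mussels: 550/2.2 = 250 kJ/min
clams: 210/1.9 = 111 kJ/min
abalone: 280/6.8 = 41.2 kJ/min
turban snails: 99/3.2 = 30.9 kJ/min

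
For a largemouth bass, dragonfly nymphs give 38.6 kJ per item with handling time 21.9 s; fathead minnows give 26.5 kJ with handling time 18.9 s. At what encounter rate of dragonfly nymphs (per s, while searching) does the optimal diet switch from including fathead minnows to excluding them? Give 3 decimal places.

0.178 per s

At the threshold, the rate on dragonfly nymphs alone equals the profitability of fathead minnows: λ·38.6/(1 + λ·21.9) = 26.5/18.9 = 1.402.
Rearranging, λ(38.6 − 1.402×21.9) = 1.402, so λ = 1.402/7.894 = 0.1776 per s.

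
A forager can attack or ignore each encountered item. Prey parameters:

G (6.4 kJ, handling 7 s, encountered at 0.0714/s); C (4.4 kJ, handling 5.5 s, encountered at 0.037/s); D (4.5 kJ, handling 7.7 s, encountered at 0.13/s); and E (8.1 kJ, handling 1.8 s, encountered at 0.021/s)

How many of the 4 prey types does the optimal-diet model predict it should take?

4

Rank by E/h (kJ/s): E 4.5, G 0.914, C 0.8, D 0.584. Include each in turn until the next type's E/h falls below the running intake rate.
Rate on top 1: 0.1639. G: 0.914 > 0.1639 → include.
Rate on top 2: 0.4078. C: 0.8 > 0.4078 → include.
Rate on top 3: 0.4537. D: 0.584 > 0.4537 → include.
Optimal diet: E, G, C, D — 4 of 4 types.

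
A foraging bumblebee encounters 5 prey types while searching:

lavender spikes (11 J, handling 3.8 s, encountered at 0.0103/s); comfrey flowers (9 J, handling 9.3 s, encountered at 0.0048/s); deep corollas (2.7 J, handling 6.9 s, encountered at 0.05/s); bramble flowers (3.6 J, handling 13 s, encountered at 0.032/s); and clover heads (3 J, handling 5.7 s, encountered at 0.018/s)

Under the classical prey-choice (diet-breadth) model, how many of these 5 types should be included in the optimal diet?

5

E/h in descending order: lavender spikes 2.89, comfrey flowers 0.968, clover heads 0.526, deep corollas 0.391, bramble flowers 0.277 J/s. The optimal diet is the largest prefix of this list for which every included type satisfies E_i/h_i > R on the types above it.
Rate on top 1: 0.109. comfrey flowers: 0.968 > 0.109 → include.
Rate on top 2: 0.1444. clover heads: 0.526 > 0.1444 → include.
Rate on top 3: 0.1774. deep corollas: 0.391 > 0.1774 → include.
Rate on top 4: 0.2256. bramble flowers: 0.277 > 0.2256 → include.
Optimal diet: lavender spikes, comfrey flowers, clover heads, deep corollas, bramble flowers — 5 of 5 types.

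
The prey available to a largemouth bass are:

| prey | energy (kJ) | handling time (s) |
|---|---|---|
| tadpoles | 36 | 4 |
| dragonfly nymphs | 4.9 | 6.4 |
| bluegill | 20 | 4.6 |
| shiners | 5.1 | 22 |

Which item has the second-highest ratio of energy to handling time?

bluegill

Profitability E/h (kJ/s): tadpoles = 36/4 = 9, dragonfly nymphs = 4.9/6.4 = 0.766, bluegill = 20/4.6 = 4.35, shiners = 5.1/22 = 0.232.
Ranked: tadpoles > bluegill > dragonfly nymphs > shiners.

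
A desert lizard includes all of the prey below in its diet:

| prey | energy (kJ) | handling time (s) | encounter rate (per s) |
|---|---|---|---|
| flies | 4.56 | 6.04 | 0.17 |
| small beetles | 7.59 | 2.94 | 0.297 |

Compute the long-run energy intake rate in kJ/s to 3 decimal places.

R = Σλ_iE_i / (1 + Σλ_ih_i)
Numerator: 0.17×4.56 + 0.297×7.59 = 3.029
Denominator: 1 + 0.17×6.04 + 0.297×2.94 = 2.9
R = 3.029/2.9 = 1.045 kJ/s

1.045 kJ/s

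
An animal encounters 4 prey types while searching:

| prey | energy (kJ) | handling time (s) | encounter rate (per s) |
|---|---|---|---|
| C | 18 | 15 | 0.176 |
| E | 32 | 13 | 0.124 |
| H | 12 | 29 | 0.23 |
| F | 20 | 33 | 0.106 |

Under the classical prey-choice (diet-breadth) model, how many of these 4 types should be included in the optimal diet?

E/h in descending order: E 2.46, C 1.2, F 0.606, H 0.414 kJ/s. The optimal diet is the largest prefix of this list for which every included type satisfies E_i/h_i > R on the types above it.
Rate on top 1: 1.519. C: 1.2 < 1.519 → exclude; stop.
Optimal diet: E — 1 of 4 types.

1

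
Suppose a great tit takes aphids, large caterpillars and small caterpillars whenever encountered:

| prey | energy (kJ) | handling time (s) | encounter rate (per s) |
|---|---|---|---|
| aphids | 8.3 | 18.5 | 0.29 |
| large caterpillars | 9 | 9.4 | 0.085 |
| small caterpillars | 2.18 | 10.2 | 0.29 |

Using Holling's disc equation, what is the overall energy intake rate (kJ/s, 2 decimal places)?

0.38 kJ/s

R = (0.29×8.3 + 0.085×9 + 0.29×2.18) / (1 + 0.29×18.5 + 0.085×9.4 + 0.29×10.2) = 3.804/10.12 = 0.3758 kJ/s.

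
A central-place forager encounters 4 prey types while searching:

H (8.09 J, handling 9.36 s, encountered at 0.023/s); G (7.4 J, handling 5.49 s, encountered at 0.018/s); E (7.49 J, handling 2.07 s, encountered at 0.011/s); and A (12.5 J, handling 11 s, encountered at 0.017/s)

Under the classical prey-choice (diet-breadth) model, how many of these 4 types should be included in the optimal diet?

Rank by E/h (J/s): E 3.62, G 1.35, A 1.14, H 0.864. Include each in turn until the next type's E/h falls below the running intake rate.
Rate on top 1: 0.08056. G: 1.35 > 0.08056 → include.
Rate on top 2: 0.1922. A: 1.14 > 0.1922 → include.
Rate on top 3: 0.3271. H: 0.864 > 0.3271 → include.
Optimal diet: E, G, A, H — 4 of 4 types.

4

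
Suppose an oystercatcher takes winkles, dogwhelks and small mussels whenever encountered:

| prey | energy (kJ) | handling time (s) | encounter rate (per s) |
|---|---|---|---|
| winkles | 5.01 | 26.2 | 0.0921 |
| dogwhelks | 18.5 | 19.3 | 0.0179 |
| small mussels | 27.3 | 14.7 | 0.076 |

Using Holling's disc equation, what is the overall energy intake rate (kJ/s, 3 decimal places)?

0.588 kJ/s

R = (0.0921×5.01 + 0.0179×18.5 + 0.076×27.3) / (1 + 0.0921×26.2 + 0.0179×19.3 + 0.076×14.7) = 2.867/4.876 = 0.5881 kJ/s.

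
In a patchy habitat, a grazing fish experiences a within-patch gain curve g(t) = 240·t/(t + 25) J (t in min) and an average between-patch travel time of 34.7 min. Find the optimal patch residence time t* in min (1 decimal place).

29.5 min

By the marginal value theorem, leave when the instantaneous gain rate g'(t) equals the habitat-wide average g(t)/(T + t).
g'(t) = 240·25/(t + 25)². Setting 240·25/(t+25)² = 240t/[(t+25)(34.7+t)] gives 25(34.7+t) = t(t+25), so t² = 25×34.7 = 867.5.
t* = √867.5 = 29.45 min.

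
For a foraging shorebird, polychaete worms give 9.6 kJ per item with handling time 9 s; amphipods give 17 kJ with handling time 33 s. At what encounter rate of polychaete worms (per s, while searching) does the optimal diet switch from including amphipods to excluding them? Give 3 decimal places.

At the threshold, the rate on polychaete worms alone equals the profitability of amphipods: λ·9.6/(1 + λ·9) = 17/33 = 0.5152.
Rearranging, λ(9.6 − 0.5152×9) = 0.5152, so λ = 0.5152/4.964 = 0.1038 per s.

0.104 per s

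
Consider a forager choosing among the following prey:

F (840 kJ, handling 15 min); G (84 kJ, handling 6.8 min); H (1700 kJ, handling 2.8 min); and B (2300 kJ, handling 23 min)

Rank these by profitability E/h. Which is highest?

Profitability E/h (kJ/min): F = 840/15 = 56, G = 84/6.8 = 12.4, H = 1700/2.8 = 607, B = 2300/23 = 100.
Ranked: H > B > F > G.

H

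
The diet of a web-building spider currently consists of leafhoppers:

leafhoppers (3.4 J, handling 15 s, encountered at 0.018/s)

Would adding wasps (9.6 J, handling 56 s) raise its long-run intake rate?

Yes

On leafhoppers alone, R = ΣλE/(1+Σλh) = 0.0612/1.27 = 0.04819 J/s.
wasps: E/h = 9.6/56 = 0.1714 J/s.
0.1714 > 0.04819, so adding wasps raises the average — include it.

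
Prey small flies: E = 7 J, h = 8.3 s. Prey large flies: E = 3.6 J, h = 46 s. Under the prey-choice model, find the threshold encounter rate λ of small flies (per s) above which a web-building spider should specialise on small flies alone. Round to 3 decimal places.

0.012 per s

Drop large flies once their profitability E₂/h₂ falls below the rate achievable on small flies alone: E₂/h₂ = λE₁/(1 + λh₁).
Solve for λ: λE₁h₂ = E₂(1 + λh₁) → λ(E₁h₂ − E₂h₁) = E₂ → λ = E₂/(E₁h₂ − E₂h₁).
λ = 3.6/(7×46 − 3.6×8.3) = 3.6/292.1 = 0.01232 per s.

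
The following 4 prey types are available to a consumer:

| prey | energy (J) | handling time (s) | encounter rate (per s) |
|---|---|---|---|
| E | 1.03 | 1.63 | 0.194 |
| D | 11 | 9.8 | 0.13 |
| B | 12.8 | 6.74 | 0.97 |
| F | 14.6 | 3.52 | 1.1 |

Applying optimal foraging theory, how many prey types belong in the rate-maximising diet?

1

E/h in descending order: F 4.15, B 1.9, D 1.12, E 0.632 J/s. The optimal diet is the largest prefix of this list for which every included type satisfies E_i/h_i > R on the types above it.
Rate on top 1: 3.296. B: 1.9 < 3.296 → exclude; stop.
Optimal diet: F — 1 of 4 types.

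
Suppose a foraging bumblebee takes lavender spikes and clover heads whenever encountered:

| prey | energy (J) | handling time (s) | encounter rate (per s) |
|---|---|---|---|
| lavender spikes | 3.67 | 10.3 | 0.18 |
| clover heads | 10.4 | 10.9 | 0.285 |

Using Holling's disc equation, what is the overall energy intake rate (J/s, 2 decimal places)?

R = Σλ_iE_i / (1 + Σλ_ih_i)
Numerator: 0.18×3.67 + 0.285×10.4 = 3.625
Denominator: 1 + 0.18×10.3 + 0.285×10.9 = 5.96
R = 3.625/5.96 = 0.6081 J/s

0.61 J/s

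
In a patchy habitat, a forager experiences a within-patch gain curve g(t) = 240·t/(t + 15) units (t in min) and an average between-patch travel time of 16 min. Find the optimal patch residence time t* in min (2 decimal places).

15.49 min

Maximise g(t)/(T+t): set derivative to zero → g'(t)(T+t) = g(t).
g'(t) = 240·15/(t + 15)². Setting 240·15/(t+15)² = 240t/[(t+15)(16+t)] gives 15(16+t) = t(t+15), so t² = 15×16 = 240.
t* = √240 = 15.49 min.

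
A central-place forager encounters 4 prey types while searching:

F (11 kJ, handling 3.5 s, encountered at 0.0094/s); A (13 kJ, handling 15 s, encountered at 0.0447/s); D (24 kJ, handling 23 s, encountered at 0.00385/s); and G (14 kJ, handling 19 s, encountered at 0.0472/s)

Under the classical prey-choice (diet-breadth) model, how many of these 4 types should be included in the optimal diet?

4

Profitabilities (E/h, kJ/s): F 3.14, D 1.04, A 0.867, G 0.737. Add prey in this order while the next type's profitability exceeds the intake rate on those already taken.
Rate on top 1: 0.1001. D: 1.04 > 0.1001 → include.
Rate on top 2: 0.1746. A: 0.867 > 0.1746 → include.
Rate on top 3: 0.4336. G: 0.737 > 0.4336 → include.
Optimal diet: F, D, A, G — 4 of 4 types.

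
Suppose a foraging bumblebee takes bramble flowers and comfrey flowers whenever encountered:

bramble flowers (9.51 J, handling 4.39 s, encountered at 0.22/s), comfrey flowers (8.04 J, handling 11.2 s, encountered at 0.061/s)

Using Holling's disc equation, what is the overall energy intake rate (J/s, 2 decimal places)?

Energy encountered per unit search time: 0.22×9.51 + 0.061×8.04 = 2.583 J/s.
Handling time per unit search time: 0.22×4.39 + 0.061×11.2 = 1.649.
Rate = 2.583/(1 + 1.649) = 0.9749 J/s.

0.97 J/s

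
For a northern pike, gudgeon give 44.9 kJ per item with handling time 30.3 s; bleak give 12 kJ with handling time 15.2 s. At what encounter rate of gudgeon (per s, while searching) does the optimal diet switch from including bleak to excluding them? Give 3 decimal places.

Drop bleak once their profitability E₂/h₂ falls below the rate achievable on gudgeon alone: E₂/h₂ = λE₁/(1 + λh₁).
Solve for λ: λE₁h₂ = E₂(1 + λh₁) → λ(E₁h₂ − E₂h₁) = E₂ → λ = E₂/(E₁h₂ − E₂h₁).
λ = 12/(44.9×15.2 − 12×30.3) = 12/318.9 = 0.03763 per s.

0.038 per s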